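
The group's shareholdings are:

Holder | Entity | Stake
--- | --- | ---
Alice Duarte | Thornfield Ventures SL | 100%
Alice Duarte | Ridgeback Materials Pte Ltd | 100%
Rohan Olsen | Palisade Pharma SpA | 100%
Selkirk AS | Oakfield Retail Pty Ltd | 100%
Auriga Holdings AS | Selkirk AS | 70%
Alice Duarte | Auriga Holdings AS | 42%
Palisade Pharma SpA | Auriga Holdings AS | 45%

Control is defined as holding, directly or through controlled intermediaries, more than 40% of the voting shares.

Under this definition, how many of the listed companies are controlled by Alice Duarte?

5

Alice holds 100% of Ridgeback, so Alice controls Ridgeback.
Alice holds 42% of Auriga, so Alice controls Auriga.
Auriga holds 70% of Selkirk, so Alice controls Selkirk.
Selkirk holds 100% of Oakfield, so Alice controls Oakfield.
Alice holds 100% of Thornfield, so Alice controls Thornfield.
No other company's threshold is met.
Alice controls 5 companies.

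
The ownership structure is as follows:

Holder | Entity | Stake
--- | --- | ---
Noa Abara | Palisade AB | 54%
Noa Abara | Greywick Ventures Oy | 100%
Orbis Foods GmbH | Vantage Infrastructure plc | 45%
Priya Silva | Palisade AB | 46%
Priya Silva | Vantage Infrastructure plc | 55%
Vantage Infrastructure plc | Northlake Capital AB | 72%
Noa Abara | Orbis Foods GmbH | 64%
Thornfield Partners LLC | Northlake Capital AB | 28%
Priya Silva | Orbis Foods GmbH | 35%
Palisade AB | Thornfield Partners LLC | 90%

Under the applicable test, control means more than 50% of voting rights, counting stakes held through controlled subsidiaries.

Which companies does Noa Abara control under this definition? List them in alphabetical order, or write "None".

Noa holds 100% of Greywick, so Noa controls Greywick.
Noa holds 64% of Orbis, so Noa controls Orbis.
Noa holds 54% of Palisade, so Noa controls Palisade.
Palisade holds 90% of Thornfield, so Noa controls Thornfield.
No other company's threshold is met.

Greywick Ventures Oy, Orbis Foods GmbH, Palisade AB, Thornfield Partners LLC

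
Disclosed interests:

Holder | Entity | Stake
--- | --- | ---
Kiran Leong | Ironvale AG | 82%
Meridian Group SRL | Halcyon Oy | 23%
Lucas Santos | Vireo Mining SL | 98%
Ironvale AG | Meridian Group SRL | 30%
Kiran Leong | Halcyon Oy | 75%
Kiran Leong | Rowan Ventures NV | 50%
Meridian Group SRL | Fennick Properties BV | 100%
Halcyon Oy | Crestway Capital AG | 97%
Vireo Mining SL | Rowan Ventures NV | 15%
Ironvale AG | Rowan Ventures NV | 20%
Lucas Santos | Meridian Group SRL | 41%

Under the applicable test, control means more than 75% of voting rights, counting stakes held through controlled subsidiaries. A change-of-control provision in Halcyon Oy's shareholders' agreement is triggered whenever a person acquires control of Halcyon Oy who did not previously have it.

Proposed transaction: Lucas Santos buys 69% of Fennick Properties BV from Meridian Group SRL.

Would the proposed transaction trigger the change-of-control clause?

The purchase adds only to Lucas's holdings (Meridian's stake shrinks), so Lucas is the only person who could newly come to control Halcyon.
Lucas holds 98% of Vireo, so Lucas controls Vireo.
Neither Lucas nor any entity Lucas controls holds any voting interest in Halcyon.
So before the transaction, Lucas does not control Halcyon.
After the purchase, Lucas holds 69% of Fennick directly, and Meridian's stake falls to 31%.
Lucas's side now holds 69% of Fennick, not > 75%, so Lucas still does not control Fennick.
After the transaction, neither Lucas nor any entity Lucas controls holds a voting interest in Halcyon, so Lucas still does not control it.
No new person acquires control, so the clause is not triggered.

No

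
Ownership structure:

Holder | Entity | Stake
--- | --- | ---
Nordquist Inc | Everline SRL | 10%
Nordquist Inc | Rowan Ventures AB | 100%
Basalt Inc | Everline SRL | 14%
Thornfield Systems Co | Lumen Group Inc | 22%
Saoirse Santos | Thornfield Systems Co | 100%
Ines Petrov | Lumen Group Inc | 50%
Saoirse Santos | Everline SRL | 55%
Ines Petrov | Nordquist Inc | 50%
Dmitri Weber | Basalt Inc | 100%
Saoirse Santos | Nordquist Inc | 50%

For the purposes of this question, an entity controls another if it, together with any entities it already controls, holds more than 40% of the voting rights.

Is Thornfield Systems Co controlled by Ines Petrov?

No

Ines holds 50% of Nordquist, so Ines controls Nordquist.
Ines holds 50% of Lumen, so Ines controls Lumen.
Nordquist holds 100% of Rowan, so Ines controls Rowan.
Neither Ines nor any entity Ines controls holds any voting interest in Thornfield.
So Ines does not control Thornfield.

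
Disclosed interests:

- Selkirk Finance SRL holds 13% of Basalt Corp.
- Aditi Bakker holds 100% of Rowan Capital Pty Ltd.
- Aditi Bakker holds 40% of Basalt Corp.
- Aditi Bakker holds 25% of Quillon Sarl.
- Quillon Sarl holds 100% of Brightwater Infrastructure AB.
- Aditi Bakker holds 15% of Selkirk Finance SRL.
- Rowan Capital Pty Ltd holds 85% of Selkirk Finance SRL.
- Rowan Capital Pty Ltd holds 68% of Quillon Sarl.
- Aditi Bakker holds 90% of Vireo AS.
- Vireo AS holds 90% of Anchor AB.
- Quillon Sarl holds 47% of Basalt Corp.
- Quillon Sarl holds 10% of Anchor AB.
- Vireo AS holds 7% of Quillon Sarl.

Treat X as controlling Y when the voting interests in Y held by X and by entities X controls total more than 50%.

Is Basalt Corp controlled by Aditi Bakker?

Aditi holds 100% of Rowan, so Aditi controls Rowan.
Aditi and Rowan together hold 15% + 85% = 100% of Selkirk, so Aditi controls Selkirk.
Aditi holds 90% of Vireo, so Aditi controls Vireo.
Vireo and Aditi and Rowan together hold 7% + 25% + 68% = 100% of Quillon, so Aditi controls Quillon.
Aditi and Quillon and Selkirk together hold 40% + 47% + 13% = 100% of Basalt, so Aditi controls Basalt.

Yes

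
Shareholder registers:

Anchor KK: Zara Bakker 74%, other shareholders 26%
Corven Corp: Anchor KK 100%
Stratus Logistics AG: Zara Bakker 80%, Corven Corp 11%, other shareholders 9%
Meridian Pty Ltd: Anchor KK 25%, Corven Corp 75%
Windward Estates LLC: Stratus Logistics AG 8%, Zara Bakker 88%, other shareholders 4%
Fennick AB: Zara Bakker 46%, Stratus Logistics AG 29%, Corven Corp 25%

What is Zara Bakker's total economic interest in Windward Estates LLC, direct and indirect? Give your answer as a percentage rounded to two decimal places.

Zara reaches Windward along 3 paths.
Via Stratus: 80% × 8% = 6.4%.
Via Anchor → Corven → Stratus: 74% × 100% × 11% × 8% = 0.6512%.
Direct stake: 88% = 88%.
Total: 6.4% + 0.6512% + 88% = 95.0512%.
Rounded: 95.05%.

95.05%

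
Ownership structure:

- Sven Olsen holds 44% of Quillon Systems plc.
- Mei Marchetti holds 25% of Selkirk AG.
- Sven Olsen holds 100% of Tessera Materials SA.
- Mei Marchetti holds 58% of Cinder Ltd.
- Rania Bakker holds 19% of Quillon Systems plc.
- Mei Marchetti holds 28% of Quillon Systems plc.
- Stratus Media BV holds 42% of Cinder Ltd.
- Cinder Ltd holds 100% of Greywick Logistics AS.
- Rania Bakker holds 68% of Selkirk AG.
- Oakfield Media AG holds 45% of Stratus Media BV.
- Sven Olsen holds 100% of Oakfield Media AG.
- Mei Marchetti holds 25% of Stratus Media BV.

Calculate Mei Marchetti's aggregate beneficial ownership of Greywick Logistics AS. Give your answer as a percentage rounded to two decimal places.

Mei reaches Greywick along 2 paths.
Via Cinder: 58% × 100% = 58%.
Via Stratus → Cinder: 25% × 42% × 100% = 10.5%.
Total: 58% + 10.5% = 68.5%.
Rounded: 68.50%.

68.50%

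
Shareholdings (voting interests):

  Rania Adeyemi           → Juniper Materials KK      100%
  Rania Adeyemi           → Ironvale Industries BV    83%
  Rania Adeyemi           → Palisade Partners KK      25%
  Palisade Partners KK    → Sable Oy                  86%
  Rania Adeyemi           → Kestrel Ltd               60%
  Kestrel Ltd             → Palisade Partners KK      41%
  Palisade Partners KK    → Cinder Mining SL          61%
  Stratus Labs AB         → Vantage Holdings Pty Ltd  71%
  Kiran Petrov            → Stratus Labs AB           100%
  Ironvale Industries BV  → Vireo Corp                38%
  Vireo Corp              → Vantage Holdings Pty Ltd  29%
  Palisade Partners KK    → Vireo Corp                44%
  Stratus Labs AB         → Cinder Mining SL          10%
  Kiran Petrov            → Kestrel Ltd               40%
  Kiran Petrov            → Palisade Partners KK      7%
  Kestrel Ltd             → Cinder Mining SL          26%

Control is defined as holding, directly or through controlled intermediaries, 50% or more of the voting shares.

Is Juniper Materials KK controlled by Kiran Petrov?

No

Kiran holds 100% of Stratus, so Kiran controls Stratus.
Stratus holds 71% of Vantage, so Kiran controls Vantage.
Neither Kiran nor any entity Kiran controls holds any voting interest in Juniper.
So Kiran does not control Juniper.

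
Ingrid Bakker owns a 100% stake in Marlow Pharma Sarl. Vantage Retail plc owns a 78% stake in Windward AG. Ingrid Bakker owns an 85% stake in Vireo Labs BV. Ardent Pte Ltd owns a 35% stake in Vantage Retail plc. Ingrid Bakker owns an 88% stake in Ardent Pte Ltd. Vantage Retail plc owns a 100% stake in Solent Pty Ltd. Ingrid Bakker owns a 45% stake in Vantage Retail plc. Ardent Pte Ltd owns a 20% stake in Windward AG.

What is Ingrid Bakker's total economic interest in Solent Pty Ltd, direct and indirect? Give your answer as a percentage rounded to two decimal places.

Ingrid reaches Solent along 2 paths.
Via Ardent → Vantage: 88% × 35% × 100% = 30.8%.
Via Vantage: 45% × 100% = 45%.
Total: 30.8% + 45% = 75.8%.
Rounded: 75.80%.

75.80%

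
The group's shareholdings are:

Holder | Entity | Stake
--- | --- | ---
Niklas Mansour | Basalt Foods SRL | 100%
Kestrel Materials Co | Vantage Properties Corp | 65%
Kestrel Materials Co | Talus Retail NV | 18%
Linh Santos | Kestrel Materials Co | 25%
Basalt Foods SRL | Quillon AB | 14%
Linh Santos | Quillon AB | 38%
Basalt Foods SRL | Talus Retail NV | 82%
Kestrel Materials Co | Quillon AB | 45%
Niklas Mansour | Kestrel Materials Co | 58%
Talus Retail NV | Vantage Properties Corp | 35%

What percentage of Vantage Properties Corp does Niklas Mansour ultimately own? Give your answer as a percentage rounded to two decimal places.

70.05%

Niklas reaches Vantage along 3 paths.
Via Basalt → Talus: 100% × 82% × 35% = 28.7%.
Via Kestrel → Talus: 58% × 18% × 35% = 3.654%.
Via Kestrel: 58% × 65% = 37.7%.
Total: 28.7% + 3.654% + 37.7% = 70.054%.
Rounded: 70.05%.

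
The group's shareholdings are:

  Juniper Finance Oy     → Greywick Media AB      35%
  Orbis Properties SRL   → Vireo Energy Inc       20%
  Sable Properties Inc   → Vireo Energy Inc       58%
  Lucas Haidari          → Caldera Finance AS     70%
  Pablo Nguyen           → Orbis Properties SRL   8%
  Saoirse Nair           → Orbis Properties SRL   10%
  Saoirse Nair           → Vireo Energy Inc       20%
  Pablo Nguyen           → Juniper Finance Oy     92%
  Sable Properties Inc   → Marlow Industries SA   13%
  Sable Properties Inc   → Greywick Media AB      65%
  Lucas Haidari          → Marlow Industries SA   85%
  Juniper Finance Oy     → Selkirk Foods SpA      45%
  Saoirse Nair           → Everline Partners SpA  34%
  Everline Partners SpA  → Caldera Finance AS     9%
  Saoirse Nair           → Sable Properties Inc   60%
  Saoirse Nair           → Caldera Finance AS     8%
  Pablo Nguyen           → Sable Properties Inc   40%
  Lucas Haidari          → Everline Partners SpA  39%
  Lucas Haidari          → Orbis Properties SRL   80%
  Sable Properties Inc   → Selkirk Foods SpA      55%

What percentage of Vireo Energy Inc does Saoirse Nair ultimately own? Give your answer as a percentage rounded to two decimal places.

56.80%

Saoirse reaches Vireo along 3 paths.
Direct stake: 20% = 20%.
Via Orbis: 10% × 20% = 2%.
Via Sable: 60% × 58% = 34.8%.
Total: 20% + 2% + 34.8% = 56.8%.
Rounded: 56.80%.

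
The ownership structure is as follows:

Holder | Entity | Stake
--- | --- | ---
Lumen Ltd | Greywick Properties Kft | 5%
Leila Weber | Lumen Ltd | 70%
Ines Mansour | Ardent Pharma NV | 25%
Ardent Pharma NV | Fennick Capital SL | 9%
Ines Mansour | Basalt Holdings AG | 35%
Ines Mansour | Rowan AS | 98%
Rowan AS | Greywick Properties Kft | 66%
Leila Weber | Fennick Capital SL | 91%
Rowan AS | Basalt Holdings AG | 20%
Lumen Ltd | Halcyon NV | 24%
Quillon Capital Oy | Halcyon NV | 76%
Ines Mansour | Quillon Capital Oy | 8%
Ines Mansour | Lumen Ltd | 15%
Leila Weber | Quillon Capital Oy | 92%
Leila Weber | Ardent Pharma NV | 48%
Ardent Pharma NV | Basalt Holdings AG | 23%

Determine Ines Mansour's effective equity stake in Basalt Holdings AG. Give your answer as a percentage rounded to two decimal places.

Ines reaches Basalt along 3 paths.
Direct stake: 35% = 35%.
Via Rowan: 98% × 20% = 19.6%.
Via Ardent: 25% × 23% = 5.75%.
Total: 35% + 19.6% + 5.75% = 60.35%.

60.35%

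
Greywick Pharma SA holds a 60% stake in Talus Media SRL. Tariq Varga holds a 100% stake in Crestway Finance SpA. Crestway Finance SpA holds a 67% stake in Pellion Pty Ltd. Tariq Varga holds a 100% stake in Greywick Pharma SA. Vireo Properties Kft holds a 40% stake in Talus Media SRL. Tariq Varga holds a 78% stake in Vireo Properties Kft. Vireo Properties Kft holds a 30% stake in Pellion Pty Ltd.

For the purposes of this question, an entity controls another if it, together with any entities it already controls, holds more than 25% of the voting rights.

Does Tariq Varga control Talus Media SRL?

Tariq holds 100% of Greywick, so Tariq controls Greywick.
Tariq holds 78% of Vireo, so Tariq controls Vireo.
Vireo and Greywick together hold 40% + 60% = 100% of Talus, so Tariq controls Talus.

Yes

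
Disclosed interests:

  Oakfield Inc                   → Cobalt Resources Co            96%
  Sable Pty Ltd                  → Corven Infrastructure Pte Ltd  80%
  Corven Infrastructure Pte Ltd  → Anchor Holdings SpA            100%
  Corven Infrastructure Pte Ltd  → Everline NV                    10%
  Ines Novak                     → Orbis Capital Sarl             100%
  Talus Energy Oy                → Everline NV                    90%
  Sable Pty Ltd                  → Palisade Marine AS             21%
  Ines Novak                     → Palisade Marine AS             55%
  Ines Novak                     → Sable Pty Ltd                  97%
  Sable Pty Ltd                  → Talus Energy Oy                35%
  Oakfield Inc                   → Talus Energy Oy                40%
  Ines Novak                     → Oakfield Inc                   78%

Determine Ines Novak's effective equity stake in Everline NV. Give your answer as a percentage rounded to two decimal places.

66.40%

Ines reaches Everline along 3 paths.
Via Oakfield → Talus: 78% × 40% × 90% = 28.08%.
Via Sable → Talus: 97% × 35% × 90% = 30.555%.
Via Sable → Corven: 97% × 80% × 10% = 7.76%.
Total: 28.08% + 30.555% + 7.76% = 66.395%.
Rounded: 66.40%.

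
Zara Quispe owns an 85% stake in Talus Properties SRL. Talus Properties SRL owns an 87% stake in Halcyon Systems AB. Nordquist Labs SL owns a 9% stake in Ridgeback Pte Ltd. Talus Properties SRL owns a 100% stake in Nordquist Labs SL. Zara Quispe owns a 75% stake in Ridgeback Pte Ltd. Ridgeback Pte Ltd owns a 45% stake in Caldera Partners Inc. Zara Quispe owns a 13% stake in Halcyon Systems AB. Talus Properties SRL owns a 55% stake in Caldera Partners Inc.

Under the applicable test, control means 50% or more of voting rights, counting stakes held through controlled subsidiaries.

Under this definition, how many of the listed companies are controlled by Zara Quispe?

Zara holds 85% of Talus, so Zara controls Talus.
Talus holds 100% of Nordquist, so Zara controls Nordquist.
Talus and Zara together hold 87% + 13% = 100% of Halcyon, so Zara controls Halcyon.
Zara and Nordquist together hold 75% + 9% = 84% of Ridgeback, so Zara controls Ridgeback.
Ridgeback and Talus together hold 45% + 55% = 100% of Caldera, so Zara controls Caldera.
Zara controls 5 companies.

5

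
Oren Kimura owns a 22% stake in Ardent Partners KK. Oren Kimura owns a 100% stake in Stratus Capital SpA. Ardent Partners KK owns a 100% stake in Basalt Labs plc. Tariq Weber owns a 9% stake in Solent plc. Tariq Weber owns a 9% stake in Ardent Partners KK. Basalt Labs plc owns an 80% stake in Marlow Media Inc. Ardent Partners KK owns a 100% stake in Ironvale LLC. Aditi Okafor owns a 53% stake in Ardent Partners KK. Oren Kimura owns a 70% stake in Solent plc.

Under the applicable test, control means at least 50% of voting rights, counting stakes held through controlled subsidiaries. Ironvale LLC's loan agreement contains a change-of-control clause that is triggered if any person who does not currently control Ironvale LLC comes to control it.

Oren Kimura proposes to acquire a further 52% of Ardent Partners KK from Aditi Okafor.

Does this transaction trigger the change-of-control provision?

Yes

The purchase adds only to Oren's holdings (Aditi's stake shrinks), so Oren is the only person who could newly come to control Ironvale.
Oren holds 70% of Solent, so Oren controls Solent.
Oren holds 100% of Stratus, so Oren controls Stratus.
Neither Oren nor any entity Oren controls holds any voting interest in Ironvale.
So before the transaction, Oren does not control Ironvale.
After the purchase, Oren's direct stake in Ardent rises to 22% + 52% = 74%, and Aditi's stake falls to 1%.
Oren holds 74% of Ardent, so Oren controls Ardent.
Ardent holds 100% of Ironvale, so Oren controls Ironvale.
Oren did not control Ironvale before and does after, so the clause is triggered.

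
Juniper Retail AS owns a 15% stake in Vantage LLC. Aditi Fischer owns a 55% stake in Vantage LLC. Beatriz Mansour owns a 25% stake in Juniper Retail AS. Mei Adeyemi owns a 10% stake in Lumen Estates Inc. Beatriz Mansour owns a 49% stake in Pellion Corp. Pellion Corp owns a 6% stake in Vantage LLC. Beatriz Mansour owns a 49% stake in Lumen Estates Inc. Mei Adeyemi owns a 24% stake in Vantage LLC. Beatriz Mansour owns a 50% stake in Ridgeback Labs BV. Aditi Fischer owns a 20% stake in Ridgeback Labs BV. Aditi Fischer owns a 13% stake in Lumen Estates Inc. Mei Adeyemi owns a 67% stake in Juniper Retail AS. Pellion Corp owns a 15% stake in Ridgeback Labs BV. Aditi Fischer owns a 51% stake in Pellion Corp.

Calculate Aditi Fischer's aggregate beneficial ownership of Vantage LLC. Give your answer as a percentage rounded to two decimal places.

58.06%

Aditi reaches Vantage along 2 paths.
Direct stake: 55% = 55%.
Via Pellion: 51% × 6% = 3.06%.
Total: 55% + 3.06% = 58.06%.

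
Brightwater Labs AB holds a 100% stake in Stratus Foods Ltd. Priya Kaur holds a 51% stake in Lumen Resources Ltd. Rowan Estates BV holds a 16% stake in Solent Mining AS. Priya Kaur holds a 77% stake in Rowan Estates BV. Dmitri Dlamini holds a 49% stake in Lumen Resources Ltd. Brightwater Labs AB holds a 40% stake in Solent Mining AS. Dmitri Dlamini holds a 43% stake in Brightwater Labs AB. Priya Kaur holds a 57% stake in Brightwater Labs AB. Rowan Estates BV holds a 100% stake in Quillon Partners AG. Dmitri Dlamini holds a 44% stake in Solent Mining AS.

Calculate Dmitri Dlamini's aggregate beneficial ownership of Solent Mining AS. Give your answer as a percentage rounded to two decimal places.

61.20%

Dmitri reaches Solent along 2 paths.
Direct stake: 44% = 44%.
Via Brightwater: 43% × 40% = 17.2%.
Total: 44% + 17.2% = 61.2%.
Rounded: 61.20%.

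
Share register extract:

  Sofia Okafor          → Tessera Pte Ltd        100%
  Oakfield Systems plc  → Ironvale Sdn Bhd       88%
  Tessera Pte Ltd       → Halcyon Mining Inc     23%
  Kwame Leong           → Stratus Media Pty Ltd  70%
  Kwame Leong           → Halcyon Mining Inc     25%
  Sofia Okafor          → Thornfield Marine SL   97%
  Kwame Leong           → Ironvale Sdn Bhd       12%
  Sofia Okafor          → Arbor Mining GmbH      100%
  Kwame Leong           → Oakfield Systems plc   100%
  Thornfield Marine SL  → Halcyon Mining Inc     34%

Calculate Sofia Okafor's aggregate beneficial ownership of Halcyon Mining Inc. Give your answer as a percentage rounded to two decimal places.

55.98%

Sofia reaches Halcyon along 2 paths.
Via Tessera: 100% × 23% = 23%.
Via Thornfield: 97% × 34% = 32.98%.
Total: 23% + 32.98% = 55.98%.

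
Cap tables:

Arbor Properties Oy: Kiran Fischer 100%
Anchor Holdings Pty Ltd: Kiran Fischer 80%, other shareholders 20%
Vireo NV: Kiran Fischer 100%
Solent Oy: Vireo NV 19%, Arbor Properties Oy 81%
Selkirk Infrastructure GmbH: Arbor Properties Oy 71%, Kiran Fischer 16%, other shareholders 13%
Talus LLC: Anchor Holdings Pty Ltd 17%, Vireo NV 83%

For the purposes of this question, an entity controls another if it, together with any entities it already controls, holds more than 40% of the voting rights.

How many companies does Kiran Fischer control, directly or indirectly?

6

Kiran holds 100% of Arbor, so Kiran controls Arbor.
Kiran holds 80% of Anchor, so Kiran controls Anchor.
Kiran holds 100% of Vireo, so Kiran controls Vireo.
Vireo and Arbor together hold 19% + 81% = 100% of Solent, so Kiran controls Solent.
Arbor and Kiran together hold 71% + 16% = 87% of Selkirk, so Kiran controls Selkirk.
Anchor and Vireo together hold 17% + 83% = 100% of Talus, so Kiran controls Talus.
Kiran controls 6 companies.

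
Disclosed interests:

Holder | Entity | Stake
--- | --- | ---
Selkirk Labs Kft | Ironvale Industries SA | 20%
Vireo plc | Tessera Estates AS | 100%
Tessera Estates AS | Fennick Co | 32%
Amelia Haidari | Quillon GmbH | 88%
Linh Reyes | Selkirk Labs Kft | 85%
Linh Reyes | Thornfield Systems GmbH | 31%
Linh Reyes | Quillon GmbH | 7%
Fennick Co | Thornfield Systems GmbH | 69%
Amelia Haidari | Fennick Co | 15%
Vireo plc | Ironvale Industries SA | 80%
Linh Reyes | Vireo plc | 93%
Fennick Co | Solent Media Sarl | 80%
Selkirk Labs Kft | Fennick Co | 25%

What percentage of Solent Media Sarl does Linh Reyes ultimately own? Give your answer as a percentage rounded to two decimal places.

40.81%

Linh reaches Solent along 2 paths.
Via Selkirk → Fennick: 85% × 25% × 80% = 17%.
Via Vireo → Tessera → Fennick: 93% × 100% × 32% × 80% = 23.808%.
Total: 17% + 23.808% = 40.808%.
Rounded: 40.81%.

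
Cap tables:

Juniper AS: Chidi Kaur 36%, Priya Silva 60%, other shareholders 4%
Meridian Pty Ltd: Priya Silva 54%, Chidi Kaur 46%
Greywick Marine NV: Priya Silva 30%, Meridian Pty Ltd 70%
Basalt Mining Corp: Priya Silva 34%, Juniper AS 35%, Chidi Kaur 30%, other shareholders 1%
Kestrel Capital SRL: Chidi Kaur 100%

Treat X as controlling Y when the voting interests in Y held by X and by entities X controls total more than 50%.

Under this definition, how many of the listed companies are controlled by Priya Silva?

Priya holds 60% of Juniper, so Priya controls Juniper.
Priya holds 54% of Meridian, so Priya controls Meridian.
Priya and Meridian together hold 30% + 70% = 100% of Greywick, so Priya controls Greywick.
Priya and Juniper together hold 34% + 35% = 69% of Basalt, so Priya controls Basalt.
No other company's threshold is met.
Priya controls 4 companies.

4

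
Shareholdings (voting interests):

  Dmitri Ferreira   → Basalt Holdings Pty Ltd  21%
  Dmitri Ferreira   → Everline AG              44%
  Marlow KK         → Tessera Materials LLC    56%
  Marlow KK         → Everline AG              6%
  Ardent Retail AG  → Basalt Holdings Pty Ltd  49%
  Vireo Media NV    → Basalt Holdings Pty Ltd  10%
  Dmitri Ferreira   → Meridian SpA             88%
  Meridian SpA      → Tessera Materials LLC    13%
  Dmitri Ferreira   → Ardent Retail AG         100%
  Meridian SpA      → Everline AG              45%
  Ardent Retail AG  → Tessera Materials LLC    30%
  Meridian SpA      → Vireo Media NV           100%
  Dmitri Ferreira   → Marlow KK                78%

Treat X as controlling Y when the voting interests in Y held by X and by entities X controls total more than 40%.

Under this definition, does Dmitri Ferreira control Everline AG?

Dmitri holds 78% of Marlow, so Dmitri controls Marlow.
Dmitri holds 88% of Meridian, so Dmitri controls Meridian.
Dmitri and Marlow and Meridian together hold 44% + 6% + 45% = 95% of Everline, so Dmitri controls Everline.

Yes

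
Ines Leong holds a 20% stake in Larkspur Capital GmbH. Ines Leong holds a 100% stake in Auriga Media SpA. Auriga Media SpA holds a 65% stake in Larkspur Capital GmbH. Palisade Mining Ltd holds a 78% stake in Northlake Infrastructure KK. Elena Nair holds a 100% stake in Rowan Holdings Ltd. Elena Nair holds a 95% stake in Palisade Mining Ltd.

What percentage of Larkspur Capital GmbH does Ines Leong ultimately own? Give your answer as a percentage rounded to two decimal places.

Ines reaches Larkspur along 2 paths.
Direct stake: 20% = 20%.
Via Auriga: 100% × 65% = 65%.
Total: 20% + 65% = 85%.
Rounded: 85.00%.

85.00%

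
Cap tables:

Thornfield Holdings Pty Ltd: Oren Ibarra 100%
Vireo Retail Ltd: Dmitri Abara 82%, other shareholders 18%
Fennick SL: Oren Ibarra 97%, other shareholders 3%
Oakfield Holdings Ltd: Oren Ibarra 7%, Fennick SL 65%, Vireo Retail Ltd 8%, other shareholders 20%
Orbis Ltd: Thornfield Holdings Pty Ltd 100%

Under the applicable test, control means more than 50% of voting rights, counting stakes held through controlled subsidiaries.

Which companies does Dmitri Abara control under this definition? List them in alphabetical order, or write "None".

Vireo Retail Ltd

Dmitri holds 82% of Vireo, so Dmitri controls Vireo.
No other company's threshold is met.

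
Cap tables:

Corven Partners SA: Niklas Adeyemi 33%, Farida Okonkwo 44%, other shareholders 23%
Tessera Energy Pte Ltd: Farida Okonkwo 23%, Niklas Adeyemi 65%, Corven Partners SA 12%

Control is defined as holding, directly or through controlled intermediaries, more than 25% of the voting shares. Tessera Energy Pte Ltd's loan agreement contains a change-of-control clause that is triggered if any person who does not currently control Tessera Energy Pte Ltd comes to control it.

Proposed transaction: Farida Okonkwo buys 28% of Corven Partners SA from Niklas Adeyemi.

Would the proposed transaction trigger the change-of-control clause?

No

The purchase adds only to Farida's holdings (Niklas's stake shrinks), so Farida is the only person who could newly come to control Tessera.
Farida holds 44% of Corven, so Farida controls Corven.
Farida and Corven together hold 23% + 12% = 35% of Tessera, so Farida controls Tessera.
So Farida already controls Tessera before the transaction.
After the purchase, Farida's direct stake in Corven rises to 44% + 28% = 72%, and Niklas's stake falls to 5%.
Farida controlled Tessera already, so this is not a new person acquiring control; every other person's position is unchanged or reduced.
No new person acquires control, so the clause is not triggered.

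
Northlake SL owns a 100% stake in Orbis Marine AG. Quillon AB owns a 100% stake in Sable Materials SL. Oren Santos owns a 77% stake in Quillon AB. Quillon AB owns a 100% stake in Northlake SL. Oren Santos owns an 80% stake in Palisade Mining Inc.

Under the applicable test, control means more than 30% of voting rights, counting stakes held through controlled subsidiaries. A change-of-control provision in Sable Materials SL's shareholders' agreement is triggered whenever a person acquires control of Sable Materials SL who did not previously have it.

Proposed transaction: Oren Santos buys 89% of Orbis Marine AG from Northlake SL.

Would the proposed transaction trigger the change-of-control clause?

The purchase adds only to Oren's holdings (Northlake's stake shrinks), so Oren is the only person who could newly come to control Sable.
Oren holds 77% of Quillon, so Oren controls Quillon.
Quillon holds 100% of Sable, so Oren controls Sable.
So Oren already controls Sable before the transaction.
After the purchase, Oren holds 89% of Orbis directly, and Northlake's stake falls to 11%.
Oren controlled Sable already, so this is not a new person acquiring control; every other person's position is unchanged or reduced.
No new person acquires control, so the clause is not triggered.

No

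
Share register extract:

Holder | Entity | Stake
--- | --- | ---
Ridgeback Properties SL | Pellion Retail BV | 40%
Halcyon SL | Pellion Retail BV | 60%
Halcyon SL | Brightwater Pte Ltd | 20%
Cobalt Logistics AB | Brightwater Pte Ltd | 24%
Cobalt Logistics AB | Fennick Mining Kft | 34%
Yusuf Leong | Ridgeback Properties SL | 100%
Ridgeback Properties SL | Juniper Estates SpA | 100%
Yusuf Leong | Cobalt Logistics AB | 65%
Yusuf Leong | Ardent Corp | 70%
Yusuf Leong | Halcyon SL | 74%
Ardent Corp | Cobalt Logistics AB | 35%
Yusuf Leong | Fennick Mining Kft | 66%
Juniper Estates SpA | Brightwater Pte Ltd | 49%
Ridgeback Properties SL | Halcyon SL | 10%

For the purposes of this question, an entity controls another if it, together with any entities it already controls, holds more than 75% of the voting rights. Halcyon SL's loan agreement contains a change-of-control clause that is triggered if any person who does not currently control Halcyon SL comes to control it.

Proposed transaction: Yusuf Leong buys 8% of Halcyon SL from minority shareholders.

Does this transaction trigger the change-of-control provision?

The purchase changes only Yusuf's holdings, so Yusuf is the only person who could newly come to control Halcyon.
Yusuf holds 100% of Ridgeback, so Yusuf controls Ridgeback.
Ridgeback and Yusuf together hold 10% + 74% = 84% of Halcyon, so Yusuf controls Halcyon.
So Yusuf already controls Halcyon before the transaction.
After the purchase, Yusuf's direct stake in Halcyon rises to 74% + 8% = 82%.
Yusuf controlled Halcyon already, so this is not a new person acquiring control; every other person's position is unchanged or reduced.
No new person acquires control, so the clause is not triggered.

No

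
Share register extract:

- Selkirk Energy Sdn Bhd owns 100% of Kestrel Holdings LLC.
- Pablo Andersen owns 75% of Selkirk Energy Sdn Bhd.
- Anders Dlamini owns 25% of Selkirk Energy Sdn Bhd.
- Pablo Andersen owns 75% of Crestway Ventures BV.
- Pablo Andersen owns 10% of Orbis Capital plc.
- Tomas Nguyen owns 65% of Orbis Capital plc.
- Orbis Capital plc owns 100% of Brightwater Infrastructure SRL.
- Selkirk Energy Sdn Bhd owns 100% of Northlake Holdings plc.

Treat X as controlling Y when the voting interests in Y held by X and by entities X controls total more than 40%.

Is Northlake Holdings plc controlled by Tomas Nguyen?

Tomas holds 65% of Orbis, so Tomas controls Orbis.
Orbis holds 100% of Brightwater, so Tomas controls Brightwater.
Neither Tomas nor any entity Tomas controls holds any voting interest in Northlake.
So Tomas does not control Northlake.

No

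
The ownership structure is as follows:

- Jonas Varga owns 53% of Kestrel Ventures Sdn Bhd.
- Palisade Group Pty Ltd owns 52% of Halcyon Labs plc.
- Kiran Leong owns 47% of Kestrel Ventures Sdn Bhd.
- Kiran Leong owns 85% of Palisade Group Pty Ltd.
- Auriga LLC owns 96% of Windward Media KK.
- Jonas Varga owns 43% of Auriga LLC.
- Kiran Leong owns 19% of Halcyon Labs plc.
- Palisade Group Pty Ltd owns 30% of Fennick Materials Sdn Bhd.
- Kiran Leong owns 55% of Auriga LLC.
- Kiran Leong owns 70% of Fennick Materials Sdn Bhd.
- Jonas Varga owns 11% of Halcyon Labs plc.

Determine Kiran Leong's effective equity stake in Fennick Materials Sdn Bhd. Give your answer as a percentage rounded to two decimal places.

95.50%

Kiran reaches Fennick along 2 paths.
Via Palisade: 85% × 30% = 25.5%.
Direct stake: 70% = 70%.
Total: 25.5% + 70% = 95.5%.
Rounded: 95.50%.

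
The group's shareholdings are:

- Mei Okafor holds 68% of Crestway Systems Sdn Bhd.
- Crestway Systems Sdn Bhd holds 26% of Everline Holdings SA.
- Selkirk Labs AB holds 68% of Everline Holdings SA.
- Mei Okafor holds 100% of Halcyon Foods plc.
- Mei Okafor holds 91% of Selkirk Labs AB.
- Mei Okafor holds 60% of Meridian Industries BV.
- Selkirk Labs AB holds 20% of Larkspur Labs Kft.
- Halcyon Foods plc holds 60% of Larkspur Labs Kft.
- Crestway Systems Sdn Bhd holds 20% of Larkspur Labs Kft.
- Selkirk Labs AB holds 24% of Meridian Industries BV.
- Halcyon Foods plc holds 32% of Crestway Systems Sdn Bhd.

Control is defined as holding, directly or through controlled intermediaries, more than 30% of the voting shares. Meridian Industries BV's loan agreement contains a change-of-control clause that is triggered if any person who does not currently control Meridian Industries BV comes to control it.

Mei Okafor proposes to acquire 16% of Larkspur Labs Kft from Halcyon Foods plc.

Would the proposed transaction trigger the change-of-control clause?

The purchase adds only to Mei's holdings (Halcyon's stake shrinks), so Mei is the only person who could newly come to control Meridian.
Mei holds 91% of Selkirk, so Mei controls Selkirk.
Selkirk and Mei together hold 24% + 60% = 84% of Meridian, so Mei controls Meridian.
So Mei already controls Meridian before the transaction.
After the purchase, Mei holds 16% of Larkspur directly, and Halcyon's stake falls to 44%.
Mei controlled Meridian already, so this is not a new person acquiring control; every other person's position is unchanged or reduced.
No new person acquires control, so the clause is not triggered.

No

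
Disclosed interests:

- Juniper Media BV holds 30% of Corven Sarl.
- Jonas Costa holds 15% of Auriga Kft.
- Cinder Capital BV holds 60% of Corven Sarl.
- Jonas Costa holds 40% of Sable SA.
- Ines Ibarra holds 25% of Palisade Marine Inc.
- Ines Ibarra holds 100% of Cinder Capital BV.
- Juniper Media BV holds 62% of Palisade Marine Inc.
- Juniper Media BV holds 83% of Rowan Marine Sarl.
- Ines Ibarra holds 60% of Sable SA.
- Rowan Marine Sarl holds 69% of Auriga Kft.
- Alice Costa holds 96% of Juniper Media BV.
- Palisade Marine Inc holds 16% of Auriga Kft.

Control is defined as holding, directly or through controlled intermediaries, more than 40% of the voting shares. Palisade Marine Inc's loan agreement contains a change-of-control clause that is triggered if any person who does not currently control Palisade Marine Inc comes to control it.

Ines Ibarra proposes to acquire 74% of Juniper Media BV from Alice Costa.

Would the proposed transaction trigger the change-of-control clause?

Yes

The purchase adds only to Ines's holdings (Alice's stake shrinks), so Ines is the only person who could newly come to control Palisade.
Ines holds 100% of Cinder, so Ines controls Cinder.
Cinder holds 60% of Corven, so Ines controls Corven.
Ines holds 60% of Sable, so Ines controls Sable.
In Palisade, Ines's side holds only 25%, not > 40%.
So before the transaction, Ines does not control Palisade.
After the purchase, Ines holds 74% of Juniper directly, and Alice's stake falls to 22%.
Ines holds 74% of Juniper, so Ines controls Juniper.
Juniper and Ines together hold 62% + 25% = 87% of Palisade, so Ines controls Palisade.
Ines did not control Palisade before and does after, so the clause is triggered.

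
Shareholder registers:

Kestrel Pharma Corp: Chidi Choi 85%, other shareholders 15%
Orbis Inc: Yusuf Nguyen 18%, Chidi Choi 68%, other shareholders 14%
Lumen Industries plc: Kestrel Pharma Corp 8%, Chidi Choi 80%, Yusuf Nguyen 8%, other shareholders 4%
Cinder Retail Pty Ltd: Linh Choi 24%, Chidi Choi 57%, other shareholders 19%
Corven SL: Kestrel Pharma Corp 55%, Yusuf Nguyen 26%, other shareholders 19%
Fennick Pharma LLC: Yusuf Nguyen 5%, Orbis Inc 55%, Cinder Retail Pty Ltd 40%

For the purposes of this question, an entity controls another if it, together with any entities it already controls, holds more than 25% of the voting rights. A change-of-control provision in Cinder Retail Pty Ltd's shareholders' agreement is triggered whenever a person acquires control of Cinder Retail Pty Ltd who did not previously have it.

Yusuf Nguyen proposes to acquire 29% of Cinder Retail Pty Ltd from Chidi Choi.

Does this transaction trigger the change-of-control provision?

The purchase adds only to Yusuf's holdings (Chidi's stake shrinks), so Yusuf is the only person who could newly come to control Cinder.
Yusuf holds 26% of Corven, so Yusuf controls Corven.
Neither Yusuf nor any entity Yusuf controls holds any voting interest in Cinder.
So before the transaction, Yusuf does not control Cinder.
After the purchase, Yusuf holds 29% of Cinder directly, and Chidi's stake falls to 28%.
Yusuf holds 29% of Cinder, so Yusuf controls Cinder.
Yusuf did not control Cinder before and does after, so the clause is triggered.

Yes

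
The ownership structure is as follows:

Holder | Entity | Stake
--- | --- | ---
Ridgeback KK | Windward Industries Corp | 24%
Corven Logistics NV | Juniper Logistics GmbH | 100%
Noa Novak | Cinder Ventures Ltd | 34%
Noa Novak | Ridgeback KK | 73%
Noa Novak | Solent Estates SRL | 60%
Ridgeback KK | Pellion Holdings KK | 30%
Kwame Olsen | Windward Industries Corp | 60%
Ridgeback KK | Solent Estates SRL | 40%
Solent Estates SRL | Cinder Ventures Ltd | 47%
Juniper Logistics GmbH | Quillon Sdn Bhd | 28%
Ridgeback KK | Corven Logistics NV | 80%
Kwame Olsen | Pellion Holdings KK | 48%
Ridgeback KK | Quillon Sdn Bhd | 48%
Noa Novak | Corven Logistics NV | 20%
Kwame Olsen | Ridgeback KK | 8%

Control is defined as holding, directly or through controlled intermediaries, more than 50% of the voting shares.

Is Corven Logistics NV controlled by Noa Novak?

Noa holds 73% of Ridgeback, so Noa controls Ridgeback.
Ridgeback and Noa together hold 80% + 20% = 100% of Corven, so Noa controls Corven.

Yes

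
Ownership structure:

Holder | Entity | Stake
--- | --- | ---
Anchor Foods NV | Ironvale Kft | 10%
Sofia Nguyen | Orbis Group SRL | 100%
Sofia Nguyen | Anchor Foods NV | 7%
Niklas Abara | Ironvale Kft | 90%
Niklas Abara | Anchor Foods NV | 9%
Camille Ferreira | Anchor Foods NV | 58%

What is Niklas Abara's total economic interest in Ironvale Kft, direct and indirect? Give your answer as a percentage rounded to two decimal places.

90.90%

Niklas reaches Ironvale along 2 paths.
Direct stake: 90% = 90%.
Via Anchor: 9% × 10% = 0.9%.
Total: 90% + 0.9% = 90.9%.
Rounded: 90.90%.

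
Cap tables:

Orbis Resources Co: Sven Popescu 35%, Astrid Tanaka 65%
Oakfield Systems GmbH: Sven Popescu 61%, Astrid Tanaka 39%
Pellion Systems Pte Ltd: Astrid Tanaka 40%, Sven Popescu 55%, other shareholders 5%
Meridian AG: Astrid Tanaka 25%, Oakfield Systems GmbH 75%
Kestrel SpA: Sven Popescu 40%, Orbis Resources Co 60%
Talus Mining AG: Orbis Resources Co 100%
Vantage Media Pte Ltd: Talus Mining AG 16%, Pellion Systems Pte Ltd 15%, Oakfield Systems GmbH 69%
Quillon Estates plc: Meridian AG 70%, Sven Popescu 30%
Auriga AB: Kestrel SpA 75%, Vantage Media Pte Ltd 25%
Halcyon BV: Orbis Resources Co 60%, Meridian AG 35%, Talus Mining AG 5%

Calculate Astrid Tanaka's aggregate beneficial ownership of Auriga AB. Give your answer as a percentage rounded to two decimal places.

40.08%

Astrid reaches Auriga along 4 paths.
Via Orbis → Kestrel: 65% × 60% × 75% = 29.25%.
Via Orbis → Talus → Vantage: 65% × 100% × 16% × 25% = 2.6%.
Via Pellion → Vantage: 40% × 15% × 25% = 1.5%.
Via Oakfield → Vantage: 39% × 69% × 25% = 6.7275%.
Total: 29.25% + 2.6% + 1.5% + 6.7275% = 40.0775%.
Rounded: 40.08%.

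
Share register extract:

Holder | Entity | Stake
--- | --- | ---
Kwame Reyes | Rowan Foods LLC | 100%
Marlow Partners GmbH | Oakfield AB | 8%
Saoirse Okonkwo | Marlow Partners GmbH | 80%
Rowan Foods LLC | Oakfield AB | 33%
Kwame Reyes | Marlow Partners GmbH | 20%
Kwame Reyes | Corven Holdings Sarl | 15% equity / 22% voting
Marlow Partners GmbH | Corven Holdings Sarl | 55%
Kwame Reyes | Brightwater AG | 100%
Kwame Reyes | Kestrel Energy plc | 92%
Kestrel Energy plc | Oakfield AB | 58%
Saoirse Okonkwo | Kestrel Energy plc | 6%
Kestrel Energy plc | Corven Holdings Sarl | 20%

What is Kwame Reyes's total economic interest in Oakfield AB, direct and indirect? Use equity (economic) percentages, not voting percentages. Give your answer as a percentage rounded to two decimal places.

Kwame reaches Oakfield along 3 paths.
Via Rowan: 100% × 33% = 33%.
Via Marlow: 20% × 8% = 1.6%.
Via Kestrel: 92% × 58% = 53.36%.
Total: 33% + 1.6% + 53.36% = 87.96%.

87.96%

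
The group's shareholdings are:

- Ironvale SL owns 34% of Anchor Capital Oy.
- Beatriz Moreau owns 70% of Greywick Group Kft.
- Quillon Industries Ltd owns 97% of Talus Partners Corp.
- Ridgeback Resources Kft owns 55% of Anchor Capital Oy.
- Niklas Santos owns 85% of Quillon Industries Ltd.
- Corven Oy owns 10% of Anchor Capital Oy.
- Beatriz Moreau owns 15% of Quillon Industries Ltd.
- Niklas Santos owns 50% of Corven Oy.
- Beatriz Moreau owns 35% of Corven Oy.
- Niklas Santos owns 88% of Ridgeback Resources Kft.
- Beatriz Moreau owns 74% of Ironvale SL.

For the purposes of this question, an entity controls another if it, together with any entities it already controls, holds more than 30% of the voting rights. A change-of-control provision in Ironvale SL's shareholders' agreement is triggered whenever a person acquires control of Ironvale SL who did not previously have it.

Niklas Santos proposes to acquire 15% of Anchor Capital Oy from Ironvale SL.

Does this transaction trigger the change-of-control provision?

No

The purchase adds only to Niklas's holdings (Ironvale's stake shrinks), so Niklas is the only person who could newly come to control Ironvale.
Niklas holds 85% of Quillon, so Niklas controls Quillon.
Niklas holds 50% of Corven, so Niklas controls Corven.
Quillon holds 97% of Talus, so Niklas controls Talus.
Niklas holds 88% of Ridgeback, so Niklas controls Ridgeback.
Ridgeback and Corven together hold 55% + 10% = 65% of Anchor, so Niklas controls Anchor.
Neither Niklas nor any entity Niklas controls holds any voting interest in Ironvale.
So before the transaction, Niklas does not control Ironvale.
After the purchase, Niklas holds 15% of Anchor directly, and Ironvale's stake falls to 19%.
Ridgeback and Corven and Niklas together hold 55% + 10% + 15% = 80% of Anchor, so Niklas controls Anchor.
After the transaction, neither Niklas nor any entity Niklas controls holds a voting interest in Ironvale, so Niklas still does not control it.
No new person acquires control, so the clause is not triggered.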